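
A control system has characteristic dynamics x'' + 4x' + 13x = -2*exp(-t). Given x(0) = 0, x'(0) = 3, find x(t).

Characteristic equation r² + 4r + 13 = 0 has discriminant (4)² - 4·(13) = -36 < 0, so r = -2 ± 3i.
Hence x_h = C1*cos(3*t)*exp(-2*t) + C2*exp(-2*t)*sin(3*t).
Try x_p = A*exp(-t). Substituting into the equation and dividing by exp(-t) gives A = -1/5, so x_p = -exp(-t)/5.
General solution: x = -exp(-t)/5 + C1*cos(3*t)*exp(-2*t) + C2*exp(-2*t)*sin(3*t).
Apply the initial conditions: x(0) = -1/5 + C1 = 0 and x'(0) = 1/5 - 2*C1 + 3*C2 = 3. Solving gives C1 = 1/5, C2 = 16/15.

x = -exp(-t)/5 + cos(3*t)*exp(-2*t)/5 + 16*exp(-2*t)*sin(3*t)/15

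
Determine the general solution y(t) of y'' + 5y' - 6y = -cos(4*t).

Characteristic equation r² + 5r - 6 = 0 factors as (r - 1)(r + 6) = 0, so r = 1, -6.
Hence y_h = C1*exp(t) + C2*exp(-6*t).
Try y_p = A*cos(4*t) + B*sin(4*t). Substituting and equating the coefficients of cos(4t) and sin(4t) gives A = 11/442, B = -5/221, so y_p = -5*sin(4*t)/221 + 11*cos(4*t)/442.

y = -5*sin(4*t)/221 + 11*cos(4*t)/442 + C1*exp(t) + C2*exp(-6*t)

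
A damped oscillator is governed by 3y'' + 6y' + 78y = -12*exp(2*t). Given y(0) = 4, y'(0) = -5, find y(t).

y = -2*exp(2*t)/17 - 11*exp(-t)*sin(5*t)/85 + 70*cos(5*t)*exp(-t)/17

Divide through by 3: y'' + 2y' + 26y = -4*exp(2*t).
Characteristic equation r² + 2r + 26 = 0 has discriminant (2)² - 4·(26) = -100 < 0, so r = -1 ± 5i.
Hence y_h = C1*cos(5*t)*exp(-t) + C2*exp(-t)*sin(5*t).
Try y_p = A*exp(2*t). Substituting into the equation and dividing by exp(2*t) gives A = -2/17, so y_p = -2*exp(2*t)/17.
General solution: y = -2*exp(2*t)/17 + C1*cos(5*t)*exp(-t) + C2*exp(-t)*sin(5*t).
Apply the initial conditions: y(0) = -2/17 + C1 = 4 and y'(0) = -4/17 - C1 + 5*C2 = -5. Solving gives C1 = 70/17, C2 = -11/85.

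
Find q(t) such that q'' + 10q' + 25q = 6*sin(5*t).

Characteristic equation r² + 10r + 25 = 0 has discriminant (10)² - 4·(25) = 0, so r = -5 is a repeated root.
Hence q_h = (C1 + C2*t)*exp(-5*t).
Try q_p = A*cos(5*t) + B*sin(5*t). Substituting and equating the coefficients of cos(5t) and sin(5t) gives A = -3/25, B = 0, so q_p = -3*cos(5*t)/25.

q = -3*cos(5*t)/25 + C1*exp(-5*t) + C2*t*exp(-5*t)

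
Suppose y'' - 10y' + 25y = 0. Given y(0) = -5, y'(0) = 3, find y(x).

y = -5*exp(5*x) + 28*x*exp(5*x)

Characteristic equation r² - 10r + 25 = 0 has discriminant (-10)² - 4·(25) = 0, so r = 5 is a repeated root.
Hence y_h = (C1 + C2*x)*exp(5*x).
Apply the initial conditions: y(0) = C1 = -5 and y'(0) = C2 + 5*C1 = 3. Solving gives C1 = -5, C2 = 28.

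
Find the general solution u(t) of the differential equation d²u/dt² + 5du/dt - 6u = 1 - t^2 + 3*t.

u = -8/27 - 2*t/9 + t**2/6 + C1*exp(t) + C2*exp(-6*t)

Characteristic equation r² + 5r - 6 = 0 factors as (r - 1)(r + 6) = 0, so r = 1, -6.
Hence u_h = C1*exp(t) + C2*exp(-6*t).
For the particular solution try u_p = A0 + A1*t + A2*t^2. Substituting and matching coefficients of each power of t gives A0 = -8/27, A1 = -2/9, A2 = 1/6, so u_p = -8/27 - 2*t/9 + t^2/6.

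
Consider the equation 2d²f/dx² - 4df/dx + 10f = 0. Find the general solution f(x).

f = C1*cos(2*x)*exp(x) + C2*exp(x)*sin(2*x)

Divide through by 2: f'' - 2f' + 5f = 0.
Characteristic equation r² - 2r + 5 = 0 has discriminant (-2)² - 4·(5) = -16 < 0, so r = 1 ± 2i.
Hence f_h = C1*cos(2*x)*exp(x) + C2*exp(x)*sin(2*x).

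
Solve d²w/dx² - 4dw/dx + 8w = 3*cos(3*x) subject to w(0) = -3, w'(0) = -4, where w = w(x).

w = -36*sin(3*x)/145 - 3*cos(3*x)/145 - 432*cos(2*x)*exp(2*x)/145 + 196*exp(2*x)*sin(2*x)/145

Characteristic equation r² - 4r + 8 = 0 has discriminant (-4)² - 4·(8) = -16 < 0, so r = 2 ± 2i.
Hence w_h = C1*cos(2*x)*exp(2*x) + C2*exp(2*x)*sin(2*x).
Try w_p = A*cos(3*x) + B*sin(3*x). Substituting and equating the coefficients of cos(3x) and sin(3x) gives A = -3/145, B = -36/145, so w_p = -36*sin(3*x)/145 - 3*cos(3*x)/145.
General solution: w = -36*sin(3*x)/145 - 3*cos(3*x)/145 + C1*cos(2*x)*exp(2*x) + C2*exp(2*x)*sin(2*x).
Apply the initial conditions: w(0) = -3/145 + C1 = -3 and w'(0) = -108/145 + 2*C1 + 2*C2 = -4. Solving gives C1 = -432/145, C2 = 196/145.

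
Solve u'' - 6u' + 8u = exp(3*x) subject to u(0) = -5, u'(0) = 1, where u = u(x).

Characteristic equation r² - 6r + 8 = 0 factors as (r - 2)(r - 4) = 0, so r = 2, 4.
Hence u_h = C1*exp(2*x) + C2*exp(4*x).
Try u_p = A*exp(3*x). Substituting into the equation and dividing by exp(3*x) gives A = -1, so u_p = -exp(3*x).
General solution: u = -exp(3*x) + C1*exp(2*x) + C2*exp(4*x).
Apply the initial conditions: u(0) = -1 + C1 + C2 = -5 and u'(0) = -3 + 2*C1 + 4*C2 = 1. Solving gives C1 = -10, C2 = 6.

u = -exp(3*x) - 10*exp(2*x) + 6*exp(4*x)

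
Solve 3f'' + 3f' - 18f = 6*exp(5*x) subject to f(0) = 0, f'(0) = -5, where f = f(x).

Divide through by 3: f'' + f' - 6f = 2*exp(5*x).
Characteristic equation r² + r - 6 = 0 factors as (r - 2)(r + 3) = 0, so r = 2, -3.
Hence f_h = C1*exp(2*x) + C2*exp(-3*x).
Try f_p = A*exp(5*x). Substituting into the equation and dividing by exp(5*x) gives A = 1/12, so f_p = exp(5*x)/12.
General solution: f = exp(5*x)/12 + C1*exp(2*x) + C2*exp(-3*x).
Apply the initial conditions: f(0) = 1/12 + C1 + C2 = 0 and f'(0) = 5/12 - 3*C2 + 2*C1 = -5. Solving gives C1 = -17/15, C2 = 21/20.

f = -17*exp(2*x)/15 + exp(5*x)/12 + 21*exp(-3*x)/20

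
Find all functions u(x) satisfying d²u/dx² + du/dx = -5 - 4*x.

Characteristic equation r² + r = 0 factors as (r + 1)r = 0, so r = -1, 0.
Hence u_h = C1*exp(-x) + C2.
Since 0 is a characteristic root (multiplicity 1), multiply the polynomial trial by x: try u_p = x*(A0 + A1*x). Substituting and matching coefficients of each power of x gives A0 = -1, A1 = -2, so u_p = -x - 2*x^2.

u = C2 - x - 2*x**2 + C1*exp(-x)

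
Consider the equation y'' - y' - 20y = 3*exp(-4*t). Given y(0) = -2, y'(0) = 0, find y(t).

y = -31*exp(-4*t)/27 - 23*exp(5*t)/27 - t*exp(-4*t)/3

Characteristic equation r² - r - 20 = 0 factors as (r + 4)(r - 5) = 0, so r = -4, 5.
Hence y_h = C1*exp(-4*t) + C2*exp(5*t).
Since exp(-4*t) solves the homogeneous equation (r = -4 is a root of multiplicity 1), multiply the trial by t. Try y_p = A*t*exp(-4*t). Substituting into the equation and dividing by exp(-4*t) gives A = -1/3, so y_p = -t*exp(-4*t)/3.
General solution: y = C1*exp(-4*t) + C2*exp(5*t) - t*exp(-4*t)/3.
Apply the initial conditions: y(0) = C1 + C2 = -2 and y'(0) = -1/3 - 4*C1 + 5*C2 = 0. Solving gives C1 = -31/27, C2 = -23/27.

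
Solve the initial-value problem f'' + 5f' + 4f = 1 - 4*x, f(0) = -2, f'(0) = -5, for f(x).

Characteristic equation r² + 5r + 4 = 0 factors as (r + 4)(r + 1) = 0, so r = -4, -1.
Hence f_h = C1*exp(-4*x) + C2*exp(-x).
For the particular solution try f_p = A0 + A1*x. Substituting and matching coefficients of each power of x gives A0 = 3/2, A1 = -1, so f_p = 3/2 - x.
General solution: f = 3/2 - x + C1*exp(-4*x) + C2*exp(-x).
Apply the initial conditions: f(0) = 3/2 + C1 + C2 = -2 and f'(0) = -1 - C2 - 4*C1 = -5. Solving gives C1 = 5/2, C2 = -6.

f = 3/2 - x - 6*exp(-x) + 5*exp(-4*x)/2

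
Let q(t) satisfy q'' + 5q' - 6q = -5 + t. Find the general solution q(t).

q = 25/36 - t/6 + C1*exp(t) + C2*exp(-6*t)

Characteristic equation r² + 5r - 6 = 0 factors as (r - 1)(r + 6) = 0, so r = 1, -6.
Hence q_h = C1*exp(t) + C2*exp(-6*t).
For the particular solution try q_p = A0 + A1*t. Substituting and matching coefficients of each power of t gives A0 = 25/36, A1 = -1/6, so q_p = 25/36 - t/6.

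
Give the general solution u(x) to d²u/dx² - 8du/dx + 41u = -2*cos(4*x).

u = -50*cos(4*x)/1649 + 64*sin(4*x)/1649 + C1*cos(5*x)*exp(4*x) + C2*exp(4*x)*sin(5*x)

Characteristic equation r² - 8r + 41 = 0 has discriminant (-8)² - 4·(41) = -100 < 0, so r = 4 ± 5i.
Hence u_h = C1*cos(5*x)*exp(4*x) + C2*exp(4*x)*sin(5*x).
Try u_p = A*cos(4*x) + B*sin(4*x). Substituting and equating the coefficients of cos(4x) and sin(4x) gives A = -50/1649, B = 64/1649, so u_p = -50*cos(4*x)/1649 + 64*sin(4*x)/1649.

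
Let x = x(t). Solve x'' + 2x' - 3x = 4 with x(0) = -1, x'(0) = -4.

x = -4/3 - 3*exp(t)/4 + 13*exp(-3*t)/12

Characteristic equation r² + 2r - 3 = 0 factors as (r + 3)(r - 1) = 0, so r = -3, 1.
Hence x_h = C1*exp(-3*t) + C2*exp(t).
For the particular solution try x_p = A0. Substituting and matching coefficients of each power of t gives A0 = -4/3, so x_p = -4/3.
General solution: x = -4/3 + C1*exp(-3*t) + C2*exp(t).
Apply the initial conditions: x(0) = -4/3 + C1 + C2 = -1 and x'(0) = C2 - 3*C1 = -4. Solving gives C1 = 13/12, C2 = -3/4.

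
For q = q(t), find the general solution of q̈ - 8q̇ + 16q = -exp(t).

q = -exp(t)/9 + C1*exp(4*t) + C2*t*exp(4*t)

Characteristic equation r² - 8r + 16 = 0 has discriminant (-8)² - 4·(16) = 0, so r = 4 is a repeated root.
Hence q_h = (C1 + C2*t)*exp(4*t).
Try q_p = A*exp(t). Substituting into the equation and dividing by exp(t) gives A = -1/9, so q_p = -exp(t)/9.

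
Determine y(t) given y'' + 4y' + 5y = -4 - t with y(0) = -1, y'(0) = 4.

Characteristic equation r² + 4r + 5 = 0 has discriminant (4)² - 4·(5) = -4 < 0, so r = -2 ± i.
Hence y_h = C1*cos(t)*exp(-2*t) + C2*exp(-2*t)*sin(t).
For the particular solution try y_p = A0 + A1*t. Substituting and matching coefficients of each power of t gives A0 = -16/25, A1 = -1/5, so y_p = -16/25 - t/5.
General solution: y = -16/25 - t/5 + C1*cos(t)*exp(-2*t) + C2*exp(-2*t)*sin(t).
Apply the initial conditions: y(0) = -16/25 + C1 = -1 and y'(0) = -1/5 + C2 - 2*C1 = 4. Solving gives C1 = -9/25, C2 = 87/25.

y = -16/25 - t/5 - 9*cos(t)*exp(-2*t)/25 + 87*exp(-2*t)*sin(t)/25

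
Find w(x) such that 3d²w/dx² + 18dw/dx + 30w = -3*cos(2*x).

w = -sin(2*x)/15 - cos(2*x)/30 + C1*cos(x)*exp(-3*x) + C2*exp(-3*x)*sin(x)

Divide through by 3: w'' + 6w' + 10w = -cos(2*x).
Characteristic equation r² + 6r + 10 = 0 has discriminant (6)² - 4·(10) = -4 < 0, so r = -3 ± i.
Hence w_h = C1*cos(x)*exp(-3*x) + C2*exp(-3*x)*sin(x).
Try w_p = A*cos(2*x) + B*sin(2*x). Substituting and equating the coefficients of cos(2x) and sin(2x) gives A = -1/30, B = -1/15, so w_p = -sin(2*x)/15 - cos(2*x)/30.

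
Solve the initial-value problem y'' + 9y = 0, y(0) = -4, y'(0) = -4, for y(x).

Characteristic equation r² + 9 = 0 has discriminant (0)² - 4·(9) = -36 < 0, so r = ± 3i.
Hence y_h = C1*cos(3*x) + C2*sin(3*x).
Apply the initial conditions: y(0) = C1 = -4 and y'(0) = 3*C2 = -4. Solving gives C1 = -4, C2 = -4/3.

y = -4*cos(3*x) - 4*sin(3*x)/3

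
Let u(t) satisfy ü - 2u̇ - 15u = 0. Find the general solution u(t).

Characteristic equation r² - 2r - 15 = 0 factors as (r + 3)(r - 5) = 0, so r = -3, 5.
Hence u_h = C1*exp(-3*t) + C2*exp(5*t).

u = C1*exp(-3*t) + C2*exp(5*t)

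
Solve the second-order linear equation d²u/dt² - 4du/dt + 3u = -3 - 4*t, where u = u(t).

Characteristic equation r² - 4r + 3 = 0 factors as (r - 3)(r - 1) = 0, so r = 3, 1.
Hence u_h = C1*exp(3*t) + C2*exp(t).
For the particular solution try u_p = A0 + A1*t. Substituting and matching coefficients of each power of t gives A0 = -25/9, A1 = -4/3, so u_p = -25/9 - 4*t/3.

u = -25/9 - 4*t/3 + C1*exp(3*t) + C2*exp(t)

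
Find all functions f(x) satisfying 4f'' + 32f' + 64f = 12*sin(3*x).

Divide through by 4: f'' + 8f' + 16f = 3*sin(3*x).
Characteristic equation r² + 8r + 16 = 0 has discriminant (8)² - 4·(16) = 0, so r = -4 is a repeated root.
Hence f_h = (C1 + C2*x)*exp(-4*x).
Try f_p = A*cos(3*x) + B*sin(3*x). Substituting and equating the coefficients of cos(3x) and sin(3x) gives A = -72/625, B = 21/625, so f_p = -72*cos(3*x)/625 + 21*sin(3*x)/625.

f = -72*cos(3*x)/625 + 21*sin(3*x)/625 + C1*exp(-4*x) + C2*x*exp(-4*x)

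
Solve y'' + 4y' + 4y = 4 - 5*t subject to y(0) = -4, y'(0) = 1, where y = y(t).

y = 9/4 - 25*exp(-2*t)/4 - 5*t/4 - 41*t*exp(-2*t)/4

Characteristic equation r² + 4r + 4 = 0 has discriminant (4)² - 4·(4) = 0, so r = -2 is a repeated root.
Hence y_h = (C1 + C2*t)*exp(-2*t).
For the particular solution try y_p = A0 + A1*t. Substituting and matching coefficients of each power of t gives A0 = 9/4, A1 = -5/4, so y_p = 9/4 - 5*t/4.
General solution: y = 9/4 - 5*t/4 + C1*exp(-2*t) + C2*t*exp(-2*t).
Apply the initial conditions: y(0) = 9/4 + C1 = -4 and y'(0) = -5/4 + C2 - 2*C1 = 1. Solving gives C1 = -25/4, C2 = -41/4.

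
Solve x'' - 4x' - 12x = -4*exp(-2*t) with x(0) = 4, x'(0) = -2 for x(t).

x = 11*exp(6*t)/16 + 53*exp(-2*t)/16 + t*exp(-2*t)/2

Characteristic equation r² - 4r - 12 = 0 factors as (r + 2)(r - 6) = 0, so r = -2, 6.
Hence x_h = C1*exp(-2*t) + C2*exp(6*t).
Since exp(-2*t) solves the homogeneous equation (r = -2 is a root of multiplicity 1), multiply the trial by t. Try x_p = A*t*exp(-2*t). Substituting into the equation and dividing by exp(-2*t) gives A = 1/2, so x_p = t*exp(-2*t)/2.
General solution: x = C1*exp(-2*t) + C2*exp(6*t) + t*exp(-2*t)/2.
Apply the initial conditions: x(0) = C1 + C2 = 4 and x'(0) = 1/2 - 2*C1 + 6*C2 = -2. Solving gives C1 = 53/16, C2 = 11/16.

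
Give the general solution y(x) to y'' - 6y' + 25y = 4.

Characteristic equation r² - 6r + 25 = 0 has discriminant (-6)² - 4·(25) = -64 < 0, so r = 3 ± 4i.
Hence y_h = C1*cos(4*x)*exp(3*x) + C2*exp(3*x)*sin(4*x).
For the particular solution try y_p = A0. Substituting and matching coefficients of each power of x gives A0 = 4/25, so y_p = 4/25.

y = 4/25 + C1*cos(4*x)*exp(3*x) + C2*exp(3*x)*sin(4*x)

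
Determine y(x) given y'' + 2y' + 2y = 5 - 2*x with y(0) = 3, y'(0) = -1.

Characteristic equation r² + 2r + 2 = 0 has discriminant (2)² - 4·(2) = -4 < 0, so r = -1 ± i.
Hence y_h = C1*cos(x)*exp(-x) + C2*exp(-x)*sin(x).
For the particular solution try y_p = A0 + A1*x. Substituting and matching coefficients of each power of x gives A0 = 7/2, A1 = -1, so y_p = 7/2 - x.
General solution: y = 7/2 - x + C1*cos(x)*exp(-x) + C2*exp(-x)*sin(x).
Apply the initial conditions: y(0) = 7/2 + C1 = 3 and y'(0) = -1 + C2 - C1 = -1. Solving gives C1 = -1/2, C2 = -1/2.

y = 7/2 - x - cos(x)*exp(-x)/2 - exp(-x)*sin(x)/2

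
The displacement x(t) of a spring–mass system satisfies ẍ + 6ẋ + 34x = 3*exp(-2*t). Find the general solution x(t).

Characteristic equation r² + 6r + 34 = 0 has discriminant (6)² - 4·(34) = -100 < 0, so r = -3 ± 5i.
Hence x_h = C1*cos(5*t)*exp(-3*t) + C2*exp(-3*t)*sin(5*t).
Try x_p = A*exp(-2*t). Substituting into the equation and dividing by exp(-2*t) gives A = 3/26, so x_p = 3*exp(-2*t)/26.

x = 3*exp(-2*t)/26 + C1*cos(5*t)*exp(-3*t) + C2*exp(-3*t)*sin(5*t)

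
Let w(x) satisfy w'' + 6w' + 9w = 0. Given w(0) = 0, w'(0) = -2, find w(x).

Characteristic equation r² + 6r + 9 = 0 has discriminant (6)² - 4·(9) = 0, so r = -3 is a repeated root.
Hence w_h = (C1 + C2*x)*exp(-3*x).
Apply the initial conditions: w(0) = C1 = 0 and w'(0) = C2 - 3*C1 = -2. Solving gives C1 = 0, C2 = -2.

w = -2*x*exp(-3*x)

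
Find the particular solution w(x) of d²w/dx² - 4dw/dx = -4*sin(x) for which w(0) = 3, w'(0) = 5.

w = 11/4 - 16*cos(x)/17 + 4*sin(x)/17 + 81*exp(4*x)/68

Characteristic equation r² - 4r = 0 factors as (r - 4)r = 0, so r = 4, 0.
Hence w_h = C1*exp(4*x) + C2.
Try w_p = A*cos(x) + B*sin(x). Substituting and equating the coefficients of cos(x) and sin(x) gives A = -16/17, B = 4/17, so w_p = -16*cos(x)/17 + 4*sin(x)/17.
General solution: w = C2 - 16*cos(x)/17 + 4*sin(x)/17 + C1*exp(4*x).
Apply the initial conditions: w(0) = -16/17 + C1 + C2 = 3 and w'(0) = 4/17 + 4*C1 = 5. Solving gives C1 = 81/68, C2 = 11/4.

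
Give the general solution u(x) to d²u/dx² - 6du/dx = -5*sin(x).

u = C2 - 30*cos(x)/37 + 5*sin(x)/37 + C1*exp(6*x)

Characteristic equation r² - 6r = 0 factors as (r - 6)r = 0, so r = 6, 0.
Hence u_h = C1*exp(6*x) + C2.
Try u_p = A*cos(x) + B*sin(x). Substituting and equating the coefficients of cos(x) and sin(x) gives A = -30/37, B = 5/37, so u_p = -30*cos(x)/37 + 5*sin(x)/37.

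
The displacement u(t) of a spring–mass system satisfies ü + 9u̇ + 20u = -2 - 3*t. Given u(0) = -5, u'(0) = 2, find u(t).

Characteristic equation r² + 9r + 20 = 0 factors as (r + 4)(r + 5) = 0, so r = -4, -5.
Hence u_h = C1*exp(-4*t) + C2*exp(-5*t).
For the particular solution try u_p = A0 + A1*t. Substituting and matching coefficients of each power of t gives A0 = -13/400, A1 = -3/20, so u_p = -13/400 - 3*t/20.
General solution: u = -13/400 - 3*t/20 + C1*exp(-4*t) + C2*exp(-5*t).
Apply the initial conditions: u(0) = -13/400 + C1 + C2 = -5 and u'(0) = -3/20 - 5*C2 - 4*C1 = 2. Solving gives C1 = -363/16, C2 = 443/25.

u = -13/400 - 363*exp(-4*t)/16 - 3*t/20 + 443*exp(-5*t)/25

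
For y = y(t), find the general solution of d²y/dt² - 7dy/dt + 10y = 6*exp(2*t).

y = C1*exp(2*t) + C2*exp(5*t) - 2*t*exp(2*t)

Characteristic equation r² - 7r + 10 = 0 factors as (r - 2)(r - 5) = 0, so r = 2, 5.
Hence y_h = C1*exp(2*t) + C2*exp(5*t).
Since exp(2*t) solves the homogeneous equation (r = 2 is a root of multiplicity 1), multiply the trial by t. Try y_p = A*t*exp(2*t). Substituting into the equation and dividing by exp(2*t) gives A = -2, so y_p = -2*t*exp(2*t).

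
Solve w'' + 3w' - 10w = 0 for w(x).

Characteristic equation r² + 3r - 10 = 0 factors as (r + 5)(r - 2) = 0, so r = -5, 2.
Hence w_h = C1*exp(-5*x) + C2*exp(2*x).

w = C1*exp(-5*x) + C2*exp(2*x)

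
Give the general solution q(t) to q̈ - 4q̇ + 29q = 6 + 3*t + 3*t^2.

q = 5316/24389 + 3*t**2/29 + 111*t/841 + C1*cos(5*t)*exp(2*t) + C2*exp(2*t)*sin(5*t)

Characteristic equation r² - 4r + 29 = 0 has discriminant (-4)² - 4·(29) = -100 < 0, so r = 2 ± 5i.
Hence q_h = C1*cos(5*t)*exp(2*t) + C2*exp(2*t)*sin(5*t).
For the particular solution try q_p = A0 + A1*t + A2*t^2. Substituting and matching coefficients of each power of t gives A0 = 5316/24389, A1 = 111/841, A2 = 3/29, so q_p = 5316/24389 + 3*t^2/29 + 111*t/841.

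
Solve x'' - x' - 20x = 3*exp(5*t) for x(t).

x = C1*exp(-4*t) + C2*exp(5*t) + t*exp(5*t)/3

Characteristic equation r² - r - 20 = 0 factors as (r + 4)(r - 5) = 0, so r = -4, 5.
Hence x_h = C1*exp(-4*t) + C2*exp(5*t).
Since exp(5*t) solves the homogeneous equation (r = 5 is a root of multiplicity 1), multiply the trial by t. Try x_p = A*t*exp(5*t). Substituting into the equation and dividing by exp(5*t) gives A = 1/3, so x_p = t*exp(5*t)/3.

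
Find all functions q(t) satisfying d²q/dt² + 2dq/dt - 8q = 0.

Characteristic equation r² + 2r - 8 = 0 factors as (r + 4)(r - 2) = 0, so r = -4, 2.
Hence q_h = C1*exp(-4*t) + C2*exp(2*t).

q = C1*exp(-4*t) + C2*exp(2*t)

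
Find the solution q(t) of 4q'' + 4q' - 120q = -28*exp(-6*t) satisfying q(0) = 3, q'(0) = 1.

Divide through by 4: q'' + q' - 30q = -7*exp(-6*t).
Characteristic equation r² + r - 30 = 0 factors as (r - 5)(r + 6) = 0, so r = 5, -6.
Hence q_h = C1*exp(5*t) + C2*exp(-6*t).
Since exp(-6*t) solves the homogeneous equation (r = -6 is a root of multiplicity 1), multiply the trial by t. Try q_p = A*t*exp(-6*t). Substituting into the equation and dividing by exp(-6*t) gives A = 7/11, so q_p = 7*t*exp(-6*t)/11.
General solution: q = C1*exp(5*t) + C2*exp(-6*t) + 7*t*exp(-6*t)/11.
Apply the initial conditions: q(0) = C1 + C2 = 3 and q'(0) = 7/11 - 6*C2 + 5*C1 = 1. Solving gives C1 = 202/121, C2 = 161/121.

q = 161*exp(-6*t)/121 + 202*exp(5*t)/121 + 7*t*exp(-6*t)/11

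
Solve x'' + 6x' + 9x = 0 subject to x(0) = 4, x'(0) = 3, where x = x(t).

x = 4*exp(-3*t) + 15*t*exp(-3*t)

Characteristic equation r² + 6r + 9 = 0 has discriminant (6)² - 4·(9) = 0, so r = -3 is a repeated root.
Hence x_h = (C1 + C2*t)*exp(-3*t).
Apply the initial conditions: x(0) = C1 = 4 and x'(0) = C2 - 3*C1 = 3. Solving gives C1 = 4, C2 = 15.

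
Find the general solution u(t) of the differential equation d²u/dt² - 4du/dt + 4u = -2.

Characteristic equation r² - 4r + 4 = 0 has discriminant (-4)² - 4·(4) = 0, so r = 2 is a repeated root.
Hence u_h = (C1 + C2*t)*exp(2*t).
For the particular solution try u_p = A0. Substituting and matching coefficients of each power of t gives A0 = -1/2, so u_p = -1/2.

u = -1/2 + C1*exp(2*t) + C2*t*exp(2*t)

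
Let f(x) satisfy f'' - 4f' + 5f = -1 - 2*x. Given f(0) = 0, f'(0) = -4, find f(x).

Characteristic equation r² - 4r + 5 = 0 has discriminant (-4)² - 4·(5) = -4 < 0, so r = 2 ± i.
Hence f_h = C1*cos(x)*exp(2*x) + C2*exp(2*x)*sin(x).
For the particular solution try f_p = A0 + A1*x. Substituting and matching coefficients of each power of x gives A0 = -13/25, A1 = -2/5, so f_p = -13/25 - 2*x/5.
General solution: f = -13/25 - 2*x/5 + C1*cos(x)*exp(2*x) + C2*exp(2*x)*sin(x).
Apply the initial conditions: f(0) = -13/25 + C1 = 0 and f'(0) = -2/5 + C2 + 2*C1 = -4. Solving gives C1 = 13/25, C2 = -116/25.

f = -13/25 - 2*x/5 - 116*exp(2*x)*sin(x)/25 + 13*cos(x)*exp(2*x)/25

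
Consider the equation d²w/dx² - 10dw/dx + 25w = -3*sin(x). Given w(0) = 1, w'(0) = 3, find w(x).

w = -18*sin(x)/169 - 15*cos(x)/338 + 353*exp(5*x)/338 - 55*x*exp(5*x)/26

Characteristic equation r² - 10r + 25 = 0 has discriminant (-10)² - 4·(25) = 0, so r = 5 is a repeated root.
Hence w_h = (C1 + C2*x)*exp(5*x).
Try w_p = A*cos(x) + B*sin(x). Substituting and equating the coefficients of cos(x) and sin(x) gives A = -15/338, B = -18/169, so w_p = -18*sin(x)/169 - 15*cos(x)/338.
General solution: w = -18*sin(x)/169 - 15*cos(x)/338 + C1*exp(5*x) + C2*x*exp(5*x).
Apply the initial conditions: w(0) = -15/338 + C1 = 1 and w'(0) = -18/169 + C2 + 5*C1 = 3. Solving gives C1 = 353/338, C2 = -55/26.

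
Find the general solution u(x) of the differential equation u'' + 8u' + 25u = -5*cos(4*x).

u = -32*sin(4*x)/221 - 9*cos(4*x)/221 + C1*cos(3*x)*exp(-4*x) + C2*exp(-4*x)*sin(3*x)

Characteristic equation r² + 8r + 25 = 0 has discriminant (8)² - 4·(25) = -36 < 0, so r = -4 ± 3i.
Hence u_h = C1*cos(3*x)*exp(-4*x) + C2*exp(-4*x)*sin(3*x).
Try u_p = A*cos(4*x) + B*sin(4*x). Substituting and equating the coefficients of cos(4x) and sin(4x) gives A = -9/221, B = -32/221, so u_p = -32*sin(4*x)/221 - 9*cos(4*x)/221.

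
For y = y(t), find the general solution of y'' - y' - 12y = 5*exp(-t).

y = -exp(-t)/2 + C1*exp(-3*t) + C2*exp(4*t)

Characteristic equation r² - r - 12 = 0 factors as (r + 3)(r - 4) = 0, so r = -3, 4.
Hence y_h = C1*exp(-3*t) + C2*exp(4*t).
Try y_p = A*exp(-t). Substituting into the equation and dividing by exp(-t) gives A = -1/2, so y_p = -exp(-t)/2.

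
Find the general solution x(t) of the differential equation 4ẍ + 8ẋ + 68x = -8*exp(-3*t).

Divide through by 4: x'' + 2x' + 17x = -2*exp(-3*t).
Characteristic equation r² + 2r + 17 = 0 has discriminant (2)² - 4·(17) = -64 < 0, so r = -1 ± 4i.
Hence x_h = C1*cos(4*t)*exp(-t) + C2*exp(-t)*sin(4*t).
Try x_p = A*exp(-3*t). Substituting into the equation and dividing by exp(-3*t) gives A = -1/10, so x_p = -exp(-3*t)/10.

x = -exp(-3*t)/10 + C1*cos(4*t)*exp(-t) + C2*exp(-t)*sin(4*t)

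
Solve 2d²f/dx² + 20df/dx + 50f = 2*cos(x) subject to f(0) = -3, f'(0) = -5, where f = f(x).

Divide through by 2: f'' + 10f' + 25f = cos(x).
Characteristic equation r² + 10r + 25 = 0 has discriminant (10)² - 4·(25) = 0, so r = -5 is a repeated root.
Hence f_h = (C1 + C2*x)*exp(-5*x).
Try f_p = A*cos(x) + B*sin(x). Substituting and equating the coefficients of cos(x) and sin(x) gives A = 6/169, B = 5/338, so f_p = 5*sin(x)/338 + 6*cos(x)/169.
General solution: f = 5*sin(x)/338 + 6*cos(x)/169 + C1*exp(-5*x) + C2*x*exp(-5*x).
Apply the initial conditions: f(0) = 6/169 + C1 = -3 and f'(0) = 5/338 + C2 - 5*C1 = -5. Solving gives C1 = -513/169, C2 = -525/26.

f = -513*exp(-5*x)/169 + 5*sin(x)/338 + 6*cos(x)/169 - 525*x*exp(-5*x)/26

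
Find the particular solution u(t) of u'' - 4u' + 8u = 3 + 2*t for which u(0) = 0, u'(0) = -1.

u = 1/2 + t/4 - cos(2*t)*exp(2*t)/2 - exp(2*t)*sin(2*t)/8

Characteristic equation r² - 4r + 8 = 0 has discriminant (-4)² - 4·(8) = -16 < 0, so r = 2 ± 2i.
Hence u_h = C1*cos(2*t)*exp(2*t) + C2*exp(2*t)*sin(2*t).
For the particular solution try u_p = A0 + A1*t. Substituting and matching coefficients of each power of t gives A0 = 1/2, A1 = 1/4, so u_p = 1/2 + t/4.
General solution: u = 1/2 + t/4 + C1*cos(2*t)*exp(2*t) + C2*exp(2*t)*sin(2*t).
Apply the initial conditions: u(0) = 1/2 + C1 = 0 and u'(0) = 1/4 + 2*C1 + 2*C2 = -1. Solving gives C1 = -1/2, C2 = -1/8.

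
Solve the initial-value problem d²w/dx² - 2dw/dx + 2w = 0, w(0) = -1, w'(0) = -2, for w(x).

Characteristic equation r² - 2r + 2 = 0 has discriminant (-2)² - 4·(2) = -4 < 0, so r = 1 ± i.
Hence w_h = C1*cos(x)*exp(x) + C2*exp(x)*sin(x).
Apply the initial conditions: w(0) = C1 = -1 and w'(0) = C1 + C2 = -2. Solving gives C1 = -1, C2 = -1.

w = -cos(x)*exp(x) - exp(x)*sin(x)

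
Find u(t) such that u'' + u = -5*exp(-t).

u = -5*exp(-t)/2 + C1*cos(t) + C2*sin(t)

Characteristic equation r² + 1 = 0 has discriminant (0)² - 4·(1) = -4 < 0, so r = ± i.
Hence u_h = C1*cos(t) + C2*sin(t).
Try u_p = A*exp(-t). Substituting into the equation and dividing by exp(-t) gives A = -5/2, so u_p = -5*exp(-t)/2.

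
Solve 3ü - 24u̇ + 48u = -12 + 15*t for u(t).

Divide through by 3: u'' - 8u' + 16u = -4 + 5*t.
Characteristic equation r² - 8r + 16 = 0 has discriminant (-8)² - 4·(16) = 0, so r = 4 is a repeated root.
Hence u_h = (C1 + C2*t)*exp(4*t).
For the particular solution try u_p = A0 + A1*t. Substituting and matching coefficients of each power of t gives A0 = -3/32, A1 = 5/16, so u_p = -3/32 + 5*t/16.

u = -3/32 + 5*t/16 + C1*exp(4*t) + C2*t*exp(4*t)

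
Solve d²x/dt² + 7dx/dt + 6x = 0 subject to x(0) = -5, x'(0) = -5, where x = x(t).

Characteristic equation r² + 7r + 6 = 0 factors as (r + 1)(r + 6) = 0, so r = -1, -6.
Hence x_h = C1*exp(-t) + C2*exp(-6*t).
Apply the initial conditions: x(0) = C1 + C2 = -5 and x'(0) = -C1 - 6*C2 = -5. Solving gives C1 = -7, C2 = 2.

x = -7*exp(-t) + 2*exp(-6*t)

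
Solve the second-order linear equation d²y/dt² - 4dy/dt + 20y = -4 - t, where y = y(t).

Characteristic equation r² - 4r + 20 = 0 has discriminant (-4)² - 4·(20) = -64 < 0, so r = 2 ± 4i.
Hence y_h = C1*cos(4*t)*exp(2*t) + C2*exp(2*t)*sin(4*t).
For the particular solution try y_p = A0 + A1*t. Substituting and matching coefficients of each power of t gives A0 = -21/100, A1 = -1/20, so y_p = -21/100 - t/20.

y = -21/100 - t/20 + C1*cos(4*t)*exp(2*t) + C2*exp(2*t)*sin(4*t)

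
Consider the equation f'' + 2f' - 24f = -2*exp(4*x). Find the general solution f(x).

f = C1*exp(4*x) + C2*exp(-6*x) - x*exp(4*x)/5

Characteristic equation r² + 2r - 24 = 0 factors as (r - 4)(r + 6) = 0, so r = 4, -6.
Hence f_h = C1*exp(4*x) + C2*exp(-6*x).
Since exp(4*x) solves the homogeneous equation (r = 4 is a root of multiplicity 1), multiply the trial by x. Try f_p = A*x*exp(4*x). Substituting into the equation and dividing by exp(4*x) gives A = -1/5, so f_p = -x*exp(4*x)/5.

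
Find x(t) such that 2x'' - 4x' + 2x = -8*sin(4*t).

x = -32*cos(4*t)/289 + 60*sin(4*t)/289 + C1*exp(t) + C2*t*exp(t)

Divide through by 2: x'' - 2x' + x = -4*sin(4*t).
Characteristic equation r² - 2r + 1 = 0 has discriminant (-2)² - 4·(1) = 0, so r = 1 is a repeated root.
Hence x_h = (C1 + C2*t)*exp(t).
Try x_p = A*cos(4*t) + B*sin(4*t). Substituting and equating the coefficients of cos(4t) and sin(4t) gives A = -32/289, B = 60/289, so x_p = -32*cos(4*t)/289 + 60*sin(4*t)/289.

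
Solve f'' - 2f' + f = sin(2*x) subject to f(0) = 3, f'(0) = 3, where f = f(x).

Characteristic equation r² - 2r + 1 = 0 has discriminant (-2)² - 4·(1) = 0, so r = 1 is a repeated root.
Hence f_h = (C1 + C2*x)*exp(x).
Try f_p = A*cos(2*x) + B*sin(2*x). Substituting and equating the coefficients of cos(2x) and sin(2x) gives A = 4/25, B = -3/25, so f_p = -3*sin(2*x)/25 + 4*cos(2*x)/25.
General solution: f = -3*sin(2*x)/25 + 4*cos(2*x)/25 + C1*exp(x) + C2*x*exp(x).
Apply the initial conditions: f(0) = 4/25 + C1 = 3 and f'(0) = -6/25 + C1 + C2 = 3. Solving gives C1 = 71/25, C2 = 2/5.

f = -3*sin(2*x)/25 + 4*cos(2*x)/25 + 71*exp(x)/25 + 2*x*exp(x)/5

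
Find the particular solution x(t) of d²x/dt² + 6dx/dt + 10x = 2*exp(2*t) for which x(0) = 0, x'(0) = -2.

Characteristic equation r² + 6r + 10 = 0 has discriminant (6)² - 4·(10) = -4 < 0, so r = -3 ± i.
Hence x_h = C1*cos(t)*exp(-3*t) + C2*exp(-3*t)*sin(t).
Try x_p = A*exp(2*t). Substituting into the equation and dividing by exp(2*t) gives A = 1/13, so x_p = exp(2*t)/13.
General solution: x = exp(2*t)/13 + C1*cos(t)*exp(-3*t) + C2*exp(-3*t)*sin(t).
Apply the initial conditions: x(0) = 1/13 + C1 = 0 and x'(0) = 2/13 + C2 - 3*C1 = -2. Solving gives C1 = -1/13, C2 = -31/13.

x = exp(2*t)/13 - 31*exp(-3*t)*sin(t)/13 - cos(t)*exp(-3*t)/13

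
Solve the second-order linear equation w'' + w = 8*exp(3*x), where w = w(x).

w = 4*exp(3*x)/5 + C1*cos(x) + C2*sin(x)

Characteristic equation r² + 1 = 0 has discriminant (0)² - 4·(1) = -4 < 0, so r = ± i.
Hence w_h = C1*cos(x) + C2*sin(x).
Try w_p = A*exp(3*x). Substituting into the equation and dividing by exp(3*x) gives A = 4/5, so w_p = 4*exp(3*x)/5.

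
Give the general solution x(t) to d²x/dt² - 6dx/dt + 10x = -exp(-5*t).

x = -exp(-5*t)/65 + C1*cos(t)*exp(3*t) + C2*exp(3*t)*sin(t)

Characteristic equation r² - 6r + 10 = 0 has discriminant (-6)² - 4·(10) = -4 < 0, so r = 3 ± i.
Hence x_h = C1*cos(t)*exp(3*t) + C2*exp(3*t)*sin(t).
Try x_p = A*exp(-5*t). Substituting into the equation and dividing by exp(-5*t) gives A = -1/65, so x_p = -exp(-5*t)/65.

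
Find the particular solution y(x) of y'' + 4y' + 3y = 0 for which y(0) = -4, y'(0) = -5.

Characteristic equation r² + 4r + 3 = 0 factors as (r + 1)(r + 3) = 0, so r = -1, -3.
Hence y_h = C1*exp(-x) + C2*exp(-3*x).
Apply the initial conditions: y(0) = C1 + C2 = -4 and y'(0) = -C1 - 3*C2 = -5. Solving gives C1 = -17/2, C2 = 9/2.

y = -17*exp(-x)/2 + 9*exp(-3*x)/2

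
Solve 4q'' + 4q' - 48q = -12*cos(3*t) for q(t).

q = -sin(3*t)/50 + 7*cos(3*t)/50 + C1*exp(3*t) + C2*exp(-4*t)

Divide through by 4: q'' + q' - 12q = -3*cos(3*t).
Characteristic equation r² + r - 12 = 0 factors as (r - 3)(r + 4) = 0, so r = 3, -4.
Hence q_h = C1*exp(3*t) + C2*exp(-4*t).
Try q_p = A*cos(3*t) + B*sin(3*t). Substituting and equating the coefficients of cos(3t) and sin(3t) gives A = 7/50, B = -1/50, so q_p = -sin(3*t)/50 + 7*cos(3*t)/50.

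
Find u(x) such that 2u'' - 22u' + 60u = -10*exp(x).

Divide through by 2: u'' - 11u' + 30u = -5*exp(x).
Characteristic equation r² - 11r + 30 = 0 factors as (r - 5)(r - 6) = 0, so r = 5, 6.
Hence u_h = C1*exp(5*x) + C2*exp(6*x).
Try u_p = A*exp(x). Substituting into the equation and dividing by exp(x) gives A = -1/4, so u_p = -exp(x)/4.

u = -exp(x)/4 + C1*exp(5*x) + C2*exp(6*x)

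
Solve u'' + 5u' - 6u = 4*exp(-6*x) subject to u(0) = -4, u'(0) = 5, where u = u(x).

Characteristic equation r² + 5r - 6 = 0 factors as (r - 1)(r + 6) = 0, so r = 1, -6.
Hence u_h = C1*exp(x) + C2*exp(-6*x).
Since exp(-6*x) solves the homogeneous equation (r = -6 is a root of multiplicity 1), multiply the trial by x. Try u_p = A*x*exp(-6*x). Substituting into the equation and dividing by exp(-6*x) gives A = -4/7, so u_p = -4*x*exp(-6*x)/7.
General solution: u = C1*exp(x) + C2*exp(-6*x) - 4*x*exp(-6*x)/7.
Apply the initial conditions: u(0) = C1 + C2 = -4 and u'(0) = -4/7 + C1 - 6*C2 = 5. Solving gives C1 = -129/49, C2 = -67/49.

u = -129*exp(x)/49 - 67*exp(-6*x)/49 - 4*x*exp(-6*x)/7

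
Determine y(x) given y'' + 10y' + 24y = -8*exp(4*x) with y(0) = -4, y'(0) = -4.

y = -27*exp(-4*x)/2 - exp(4*x)/10 + 48*exp(-6*x)/5

Characteristic equation r² + 10r + 24 = 0 factors as (r + 4)(r + 6) = 0, so r = -4, -6.
Hence y_h = C1*exp(-4*x) + C2*exp(-6*x).
Try y_p = A*exp(4*x). Substituting into the equation and dividing by exp(4*x) gives A = -1/10, so y_p = -exp(4*x)/10.
General solution: y = -exp(4*x)/10 + C1*exp(-4*x) + C2*exp(-6*x).
Apply the initial conditions: y(0) = -1/10 + C1 + C2 = -4 and y'(0) = -2/5 - 6*C2 - 4*C1 = -4. Solving gives C1 = -27/2, C2 = 48/5.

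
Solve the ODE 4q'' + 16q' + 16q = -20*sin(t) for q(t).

Divide through by 4: q'' + 4q' + 4q = -5*sin(t).
Characteristic equation r² + 4r + 4 = 0 has discriminant (4)² - 4·(4) = 0, so r = -2 is a repeated root.
Hence q_h = (C1 + C2*t)*exp(-2*t).
Try q_p = A*cos(t) + B*sin(t). Substituting and equating the coefficients of cos(t) and sin(t) gives A = 4/5, B = -3/5, so q_p = -3*sin(t)/5 + 4*cos(t)/5.

q = -3*sin(t)/5 + 4*cos(t)/5 + C1*exp(-2*t) + C2*t*exp(-2*t)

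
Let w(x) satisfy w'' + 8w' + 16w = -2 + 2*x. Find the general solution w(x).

w = -3/16 + x/8 + C1*exp(-4*x) + C2*x*exp(-4*x)

Characteristic equation r² + 8r + 16 = 0 has discriminant (8)² - 4·(16) = 0, so r = -4 is a repeated root.
Hence w_h = (C1 + C2*x)*exp(-4*x).
For the particular solution try w_p = A0 + A1*x. Substituting and matching coefficients of each power of x gives A0 = -3/16, A1 = 1/8, so w_p = -3/16 + x/8.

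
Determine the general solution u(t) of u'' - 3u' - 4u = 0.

u = C1*exp(-t) + C2*exp(4*t)

Characteristic equation r² - 3r - 4 = 0 factors as (r + 1)(r - 4) = 0, so r = -1, 4.
Hence u_h = C1*exp(-t) + C2*exp(4*t).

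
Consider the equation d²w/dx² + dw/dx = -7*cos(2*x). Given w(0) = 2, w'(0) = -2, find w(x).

Characteristic equation r² + r = 0 factors as (r + 1)r = 0, so r = -1, 0.
Hence w_h = C1*exp(-x) + C2.
Try w_p = A*cos(2*x) + B*sin(2*x). Substituting and equating the coefficients of cos(2x) and sin(2x) gives A = 7/5, B = -7/10, so w_p = -7*sin(2*x)/10 + 7*cos(2*x)/5.
General solution: w = C2 - 7*sin(2*x)/10 + 7*cos(2*x)/5 + C1*exp(-x).
Apply the initial conditions: w(0) = 7/5 + C1 + C2 = 2 and w'(0) = -7/5 - C1 = -2. Solving gives C1 = 3/5, C2 = 0.

w = -7*sin(2*x)/10 + 3*exp(-x)/5 + 7*cos(2*x)/5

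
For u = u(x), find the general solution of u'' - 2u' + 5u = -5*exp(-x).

u = -5*exp(-x)/8 + C1*cos(2*x)*exp(x) + C2*exp(x)*sin(2*x)

Characteristic equation r² - 2r + 5 = 0 has discriminant (-2)² - 4·(5) = -16 < 0, so r = 1 ± 2i.
Hence u_h = C1*cos(2*x)*exp(x) + C2*exp(x)*sin(2*x).
Try u_p = A*exp(-x). Substituting into the equation and dividing by exp(-x) gives A = -5/8, so u_p = -5*exp(-x)/8.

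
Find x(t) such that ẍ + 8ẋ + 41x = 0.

x = C1*cos(5*t)*exp(-4*t) + C2*exp(-4*t)*sin(5*t)

Characteristic equation r² + 8r + 41 = 0 has discriminant (8)² - 4·(41) = -100 < 0, so r = -4 ± 5i.
Hence x_h = C1*cos(5*t)*exp(-4*t) + C2*exp(-4*t)*sin(5*t).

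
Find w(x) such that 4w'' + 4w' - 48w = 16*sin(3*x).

w = -14*sin(3*x)/75 - 2*cos(3*x)/75 + C1*exp(3*x) + C2*exp(-4*x)

Divide through by 4: w'' + w' - 12w = 4*sin(3*x).
Characteristic equation r² + r - 12 = 0 factors as (r - 3)(r + 4) = 0, so r = 3, -4.
Hence w_h = C1*exp(3*x) + C2*exp(-4*x).
Try w_p = A*cos(3*x) + B*sin(3*x). Substituting and equating the coefficients of cos(3x) and sin(3x) gives A = -2/75, B = -14/75, so w_p = -14*sin(3*x)/75 - 2*cos(3*x)/75.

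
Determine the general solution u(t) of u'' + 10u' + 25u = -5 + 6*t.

u = -37/125 + 6*t/25 + C1*exp(-5*t) + C2*t*exp(-5*t)

Characteristic equation r² + 10r + 25 = 0 has discriminant (10)² - 4·(25) = 0, so r = -5 is a repeated root.
Hence u_h = (C1 + C2*t)*exp(-5*t).
For the particular solution try u_p = A0 + A1*t. Substituting and matching coefficients of each power of t gives A0 = -37/125, A1 = 6/25, so u_p = -37/125 + 6*t/25.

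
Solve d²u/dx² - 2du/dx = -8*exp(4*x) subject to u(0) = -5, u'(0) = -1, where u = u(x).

u = -11/2 - exp(4*x) + 3*exp(2*x)/2

Characteristic equation r² - 2r = 0 factors as (r - 2)r = 0, so r = 2, 0.
Hence u_h = C1*exp(2*x) + C2.
Try u_p = A*exp(4*x). Substituting into the equation and dividing by exp(4*x) gives A = -1, so u_p = -exp(4*x).
General solution: u = C2 - exp(4*x) + C1*exp(2*x).
Apply the initial conditions: u(0) = -1 + C1 + C2 = -5 and u'(0) = -4 + 2*C1 = -1. Solving gives C1 = 3/2, C2 = -11/2.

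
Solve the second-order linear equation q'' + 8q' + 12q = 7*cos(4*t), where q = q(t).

q = -7*cos(4*t)/260 + 14*sin(4*t)/65 + C1*exp(-6*t) + C2*exp(-2*t)

Characteristic equation r² + 8r + 12 = 0 factors as (r + 6)(r + 2) = 0, so r = -6, -2.
Hence q_h = C1*exp(-6*t) + C2*exp(-2*t).
Try q_p = A*cos(4*t) + B*sin(4*t). Substituting and equating the coefficients of cos(4t) and sin(4t) gives A = -7/260, B = 14/65, so q_p = -7*cos(4*t)/260 + 14*sin(4*t)/65.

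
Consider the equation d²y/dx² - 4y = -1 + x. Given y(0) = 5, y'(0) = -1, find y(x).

Characteristic equation r² - 4 = 0 factors as (r - 2)(r + 2) = 0, so r = 2, -2.
Hence y_h = C1*exp(2*x) + C2*exp(-2*x).
For the particular solution try y_p = A0 + A1*x. Substituting and matching coefficients of each power of x gives A0 = 1/4, A1 = -1/4, so y_p = 1/4 - x/4.
General solution: y = 1/4 - x/4 + C1*exp(2*x) + C2*exp(-2*x).
Apply the initial conditions: y(0) = 1/4 + C1 + C2 = 5 and y'(0) = -1/4 - 2*C2 + 2*C1 = -1. Solving gives C1 = 35/16, C2 = 41/16.

y = 1/4 - x/4 + 35*exp(2*x)/16 + 41*exp(-2*x)/16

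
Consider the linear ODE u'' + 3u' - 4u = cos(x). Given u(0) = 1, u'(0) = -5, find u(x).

u = -5*cos(x)/34 - exp(x)/10 + 3*sin(x)/34 + 106*exp(-4*x)/85

Characteristic equation r² + 3r - 4 = 0 factors as (r + 4)(r - 1) = 0, so r = -4, 1.
Hence u_h = C1*exp(-4*x) + C2*exp(x).
Try u_p = A*cos(x) + B*sin(x). Substituting and equating the coefficients of cos(x) and sin(x) gives A = -5/34, B = 3/34, so u_p = -5*cos(x)/34 + 3*sin(x)/34.
General solution: u = -5*cos(x)/34 + 3*sin(x)/34 + C1*exp(-4*x) + C2*exp(x).
Apply the initial conditions: u(0) = -5/34 + C1 + C2 = 1 and u'(0) = 3/34 + C2 - 4*C1 = -5. Solving gives C1 = 106/85, C2 = -1/10.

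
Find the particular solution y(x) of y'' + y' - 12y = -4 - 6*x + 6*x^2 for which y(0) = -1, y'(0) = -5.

Characteristic equation r² + r - 12 = 0 factors as (r + 4)(r - 3) = 0, so r = -4, 3.
Hence y_h = C1*exp(-4*x) + C2*exp(3*x).
For the particular solution try y_p = A0 + A1*x + A2*x^2. Substituting and matching coefficients of each power of x gives A0 = 41/144, A1 = 5/12, A2 = -1/2, so y_p = 41/144 - x^2/2 + 5*x/12.
General solution: y = 41/144 - x^2/2 + 5*x/12 + C1*exp(-4*x) + C2*exp(3*x).
Apply the initial conditions: y(0) = 41/144 + C1 + C2 = -1 and y'(0) = 5/12 - 4*C1 + 3*C2 = -5. Solving gives C1 = 25/112, C2 = -95/63.

y = 41/144 - 95*exp(3*x)/63 - x**2/2 + 5*x/12 + 25*exp(-4*x)/112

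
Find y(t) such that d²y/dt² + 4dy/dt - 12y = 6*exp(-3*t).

y = -2*exp(-3*t)/5 + C1*exp(2*t) + C2*exp(-6*t)

Characteristic equation r² + 4r - 12 = 0 factors as (r - 2)(r + 6) = 0, so r = 2, -6.
Hence y_h = C1*exp(2*t) + C2*exp(-6*t).
Try y_p = A*exp(-3*t). Substituting into the equation and dividing by exp(-3*t) gives A = -2/5, so y_p = -2*exp(-3*t)/5.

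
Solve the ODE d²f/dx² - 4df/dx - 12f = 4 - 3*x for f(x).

f = -5/12 + x/4 + C1*exp(6*x) + C2*exp(-2*x)

Characteristic equation r² - 4r - 12 = 0 factors as (r - 6)(r + 2) = 0, so r = 6, -2.
Hence f_h = C1*exp(6*x) + C2*exp(-2*x).
For the particular solution try f_p = A0 + A1*x. Substituting and matching coefficients of each power of x gives A0 = -5/12, A1 = 1/4, so f_p = -5/12 + x/4.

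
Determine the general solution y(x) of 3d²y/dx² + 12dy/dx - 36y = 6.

y = -1/6 + C1*exp(-6*x) + C2*exp(2*x)

Divide through by 3: y'' + 4y' - 12y = 2.
Characteristic equation r² + 4r - 12 = 0 factors as (r + 6)(r - 2) = 0, so r = -6, 2.
Hence y_h = C1*exp(-6*x) + C2*exp(2*x).
For the particular solution try y_p = A0. Substituting and matching coefficients of each power of x gives A0 = -1/6, so y_p = -1/6.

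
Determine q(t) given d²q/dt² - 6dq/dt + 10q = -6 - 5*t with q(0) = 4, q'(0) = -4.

q = -9/10 - t/2 - 91*exp(3*t)*sin(t)/5 + 49*cos(t)*exp(3*t)/10

Characteristic equation r² - 6r + 10 = 0 has discriminant (-6)² - 4·(10) = -4 < 0, so r = 3 ± i.
Hence q_h = C1*cos(t)*exp(3*t) + C2*exp(3*t)*sin(t).
For the particular solution try q_p = A0 + A1*t. Substituting and matching coefficients of each power of t gives A0 = -9/10, A1 = -1/2, so q_p = -9/10 - t/2.
General solution: q = -9/10 - t/2 + C1*cos(t)*exp(3*t) + C2*exp(3*t)*sin(t).
Apply the initial conditions: q(0) = -9/10 + C1 = 4 and q'(0) = -1/2 + C2 + 3*C1 = -4. Solving gives C1 = 49/10, C2 = -91/5.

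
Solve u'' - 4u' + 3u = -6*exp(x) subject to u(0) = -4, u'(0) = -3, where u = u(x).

Characteristic equation r² - 4r + 3 = 0 factors as (r - 1)(r - 3) = 0, so r = 1, 3.
Hence u_h = C1*exp(x) + C2*exp(3*x).
Since exp(x) solves the homogeneous equation (r = 1 is a root of multiplicity 1), multiply the trial by x. Try u_p = A*x*exp(x). Substituting into the equation and dividing by exp(x) gives A = 3, so u_p = 3*x*exp(x).
General solution: u = C1*exp(x) + C2*exp(3*x) + 3*x*exp(x).
Apply the initial conditions: u(0) = C1 + C2 = -4 and u'(0) = 3 + C1 + 3*C2 = -3. Solving gives C1 = -3, C2 = -1.

u = -exp(3*x) - 3*exp(x) + 3*x*exp(x)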